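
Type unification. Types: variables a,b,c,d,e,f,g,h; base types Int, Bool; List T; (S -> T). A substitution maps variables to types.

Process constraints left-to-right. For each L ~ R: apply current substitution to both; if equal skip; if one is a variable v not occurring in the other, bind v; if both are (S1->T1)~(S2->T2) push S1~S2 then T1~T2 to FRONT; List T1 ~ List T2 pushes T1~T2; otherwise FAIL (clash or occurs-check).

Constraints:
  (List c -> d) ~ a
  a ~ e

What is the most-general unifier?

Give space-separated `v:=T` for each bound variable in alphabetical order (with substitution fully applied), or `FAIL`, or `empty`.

step 1: unify (List c -> d) ~ a  [subst: {-} | 1 pending]
  bind a := (List c -> d)
step 2: unify (List c -> d) ~ e  [subst: {a:=(List c -> d)} | 0 pending]
  bind e := (List c -> d)

Answer: a:=(List c -> d) e:=(List c -> d)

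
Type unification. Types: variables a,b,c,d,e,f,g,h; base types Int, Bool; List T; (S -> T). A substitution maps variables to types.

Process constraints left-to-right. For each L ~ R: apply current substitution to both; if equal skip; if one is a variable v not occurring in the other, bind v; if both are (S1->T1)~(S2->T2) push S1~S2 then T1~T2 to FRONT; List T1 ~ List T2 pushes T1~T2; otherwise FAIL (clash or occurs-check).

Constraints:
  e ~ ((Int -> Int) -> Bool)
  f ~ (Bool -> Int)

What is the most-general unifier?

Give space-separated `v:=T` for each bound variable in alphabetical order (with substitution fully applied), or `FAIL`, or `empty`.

Answer: e:=((Int -> Int) -> Bool) f:=(Bool -> Int)

Derivation:
step 1: unify e ~ ((Int -> Int) -> Bool)  [subst: {-} | 1 pending]
  bind e := ((Int -> Int) -> Bool)
step 2: unify f ~ (Bool -> Int)  [subst: {e:=((Int -> Int) -> Bool)} | 0 pending]
  bind f := (Bool -> Int)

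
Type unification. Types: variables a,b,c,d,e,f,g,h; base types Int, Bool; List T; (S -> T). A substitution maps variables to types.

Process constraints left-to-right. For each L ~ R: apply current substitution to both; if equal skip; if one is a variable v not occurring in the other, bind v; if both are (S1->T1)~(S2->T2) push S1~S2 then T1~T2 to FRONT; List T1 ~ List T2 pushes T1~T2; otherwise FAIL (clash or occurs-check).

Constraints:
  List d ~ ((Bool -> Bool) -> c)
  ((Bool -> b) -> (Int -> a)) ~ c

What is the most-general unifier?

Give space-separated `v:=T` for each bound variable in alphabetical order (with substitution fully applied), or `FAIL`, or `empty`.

Answer: FAIL

Derivation:
step 1: unify List d ~ ((Bool -> Bool) -> c)  [subst: {-} | 1 pending]
  clash: List d vs ((Bool -> Bool) -> c)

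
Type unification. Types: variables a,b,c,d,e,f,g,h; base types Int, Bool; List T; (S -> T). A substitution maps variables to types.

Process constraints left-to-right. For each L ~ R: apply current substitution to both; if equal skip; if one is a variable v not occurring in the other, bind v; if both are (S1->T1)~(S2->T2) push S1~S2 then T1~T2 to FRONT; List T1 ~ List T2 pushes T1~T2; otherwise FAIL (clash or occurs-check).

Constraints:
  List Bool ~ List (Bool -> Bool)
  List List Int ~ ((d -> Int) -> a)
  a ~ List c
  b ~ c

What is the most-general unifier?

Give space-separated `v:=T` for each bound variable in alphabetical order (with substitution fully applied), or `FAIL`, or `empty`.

step 1: unify List Bool ~ List (Bool -> Bool)  [subst: {-} | 3 pending]
  -> decompose List: push Bool~(Bool -> Bool)
step 2: unify Bool ~ (Bool -> Bool)  [subst: {-} | 3 pending]
  clash: Bool vs (Bool -> Bool)

Answer: FAIL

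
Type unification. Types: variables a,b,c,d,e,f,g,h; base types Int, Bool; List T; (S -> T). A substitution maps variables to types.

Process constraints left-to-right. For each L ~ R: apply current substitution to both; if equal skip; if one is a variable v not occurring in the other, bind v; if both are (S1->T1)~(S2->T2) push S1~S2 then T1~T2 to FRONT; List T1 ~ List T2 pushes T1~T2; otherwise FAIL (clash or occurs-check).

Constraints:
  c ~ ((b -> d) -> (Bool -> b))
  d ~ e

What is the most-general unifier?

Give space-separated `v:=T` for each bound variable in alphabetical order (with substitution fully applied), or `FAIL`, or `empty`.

Answer: c:=((b -> e) -> (Bool -> b)) d:=e

Derivation:
step 1: unify c ~ ((b -> d) -> (Bool -> b))  [subst: {-} | 1 pending]
  bind c := ((b -> d) -> (Bool -> b))
step 2: unify d ~ e  [subst: {c:=((b -> d) -> (Bool -> b))} | 0 pending]
  bind d := e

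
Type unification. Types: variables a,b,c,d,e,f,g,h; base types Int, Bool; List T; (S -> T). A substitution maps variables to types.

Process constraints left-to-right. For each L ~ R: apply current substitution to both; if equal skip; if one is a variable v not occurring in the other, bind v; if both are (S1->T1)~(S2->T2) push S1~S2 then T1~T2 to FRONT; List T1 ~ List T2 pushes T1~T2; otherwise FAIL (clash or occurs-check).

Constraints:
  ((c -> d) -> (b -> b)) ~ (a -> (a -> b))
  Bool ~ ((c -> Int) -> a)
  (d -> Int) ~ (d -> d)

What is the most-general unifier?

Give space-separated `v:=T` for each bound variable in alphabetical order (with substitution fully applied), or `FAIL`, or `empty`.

Answer: FAIL

Derivation:
step 1: unify ((c -> d) -> (b -> b)) ~ (a -> (a -> b))  [subst: {-} | 2 pending]
  -> decompose arrow: push (c -> d)~a, (b -> b)~(a -> b)
step 2: unify (c -> d) ~ a  [subst: {-} | 3 pending]
  bind a := (c -> d)
step 3: unify (b -> b) ~ ((c -> d) -> b)  [subst: {a:=(c -> d)} | 2 pending]
  -> decompose arrow: push b~(c -> d), b~b
step 4: unify b ~ (c -> d)  [subst: {a:=(c -> d)} | 3 pending]
  bind b := (c -> d)
step 5: unify (c -> d) ~ (c -> d)  [subst: {a:=(c -> d), b:=(c -> d)} | 2 pending]
  -> identical, skip
step 6: unify Bool ~ ((c -> Int) -> (c -> d))  [subst: {a:=(c -> d), b:=(c -> d)} | 1 pending]
  clash: Bool vs ((c -> Int) -> (c -> d))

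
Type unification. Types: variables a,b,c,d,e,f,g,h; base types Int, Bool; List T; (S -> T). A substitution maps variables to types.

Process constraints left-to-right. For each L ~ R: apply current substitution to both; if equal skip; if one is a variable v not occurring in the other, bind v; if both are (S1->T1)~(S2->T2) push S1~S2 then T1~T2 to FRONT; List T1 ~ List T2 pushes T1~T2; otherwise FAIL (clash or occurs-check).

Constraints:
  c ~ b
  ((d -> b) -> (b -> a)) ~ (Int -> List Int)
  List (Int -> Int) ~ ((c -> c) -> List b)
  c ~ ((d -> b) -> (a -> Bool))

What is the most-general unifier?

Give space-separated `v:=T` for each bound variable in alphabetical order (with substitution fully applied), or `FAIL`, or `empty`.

step 1: unify c ~ b  [subst: {-} | 3 pending]
  bind c := b
step 2: unify ((d -> b) -> (b -> a)) ~ (Int -> List Int)  [subst: {c:=b} | 2 pending]
  -> decompose arrow: push (d -> b)~Int, (b -> a)~List Int
step 3: unify (d -> b) ~ Int  [subst: {c:=b} | 3 pending]
  clash: (d -> b) vs Int

Answer: FAIL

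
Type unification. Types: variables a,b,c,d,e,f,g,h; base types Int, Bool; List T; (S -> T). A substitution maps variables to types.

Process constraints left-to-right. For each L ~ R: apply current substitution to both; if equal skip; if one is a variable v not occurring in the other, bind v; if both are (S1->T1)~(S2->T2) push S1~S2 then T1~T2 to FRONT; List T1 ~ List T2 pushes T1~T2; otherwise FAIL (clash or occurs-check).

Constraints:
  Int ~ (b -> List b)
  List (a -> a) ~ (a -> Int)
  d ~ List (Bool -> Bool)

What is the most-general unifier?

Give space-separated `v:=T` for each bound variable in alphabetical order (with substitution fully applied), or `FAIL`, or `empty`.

step 1: unify Int ~ (b -> List b)  [subst: {-} | 2 pending]
  clash: Int vs (b -> List b)

Answer: FAIL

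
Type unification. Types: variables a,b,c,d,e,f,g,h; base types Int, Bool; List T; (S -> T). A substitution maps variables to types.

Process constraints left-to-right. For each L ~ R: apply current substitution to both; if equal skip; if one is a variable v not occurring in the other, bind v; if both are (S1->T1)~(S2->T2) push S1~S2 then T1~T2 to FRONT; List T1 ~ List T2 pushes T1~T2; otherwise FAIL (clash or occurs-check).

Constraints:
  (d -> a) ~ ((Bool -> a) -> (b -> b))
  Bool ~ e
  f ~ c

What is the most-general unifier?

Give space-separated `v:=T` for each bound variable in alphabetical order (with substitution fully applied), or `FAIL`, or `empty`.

step 1: unify (d -> a) ~ ((Bool -> a) -> (b -> b))  [subst: {-} | 2 pending]
  -> decompose arrow: push d~(Bool -> a), a~(b -> b)
step 2: unify d ~ (Bool -> a)  [subst: {-} | 3 pending]
  bind d := (Bool -> a)
step 3: unify a ~ (b -> b)  [subst: {d:=(Bool -> a)} | 2 pending]
  bind a := (b -> b)
step 4: unify Bool ~ e  [subst: {d:=(Bool -> a), a:=(b -> b)} | 1 pending]
  bind e := Bool
step 5: unify f ~ c  [subst: {d:=(Bool -> a), a:=(b -> b), e:=Bool} | 0 pending]
  bind f := c

Answer: a:=(b -> b) d:=(Bool -> (b -> b)) e:=Bool f:=c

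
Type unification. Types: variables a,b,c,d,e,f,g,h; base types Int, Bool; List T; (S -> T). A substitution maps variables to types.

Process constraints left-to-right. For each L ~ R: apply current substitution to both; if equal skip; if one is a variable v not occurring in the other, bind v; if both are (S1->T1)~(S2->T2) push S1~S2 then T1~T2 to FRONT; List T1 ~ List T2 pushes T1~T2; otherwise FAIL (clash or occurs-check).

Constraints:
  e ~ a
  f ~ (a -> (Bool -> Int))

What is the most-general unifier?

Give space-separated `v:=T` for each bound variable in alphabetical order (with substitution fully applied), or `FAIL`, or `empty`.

Answer: e:=a f:=(a -> (Bool -> Int))

Derivation:
step 1: unify e ~ a  [subst: {-} | 1 pending]
  bind e := a
step 2: unify f ~ (a -> (Bool -> Int))  [subst: {e:=a} | 0 pending]
  bind f := (a -> (Bool -> Int))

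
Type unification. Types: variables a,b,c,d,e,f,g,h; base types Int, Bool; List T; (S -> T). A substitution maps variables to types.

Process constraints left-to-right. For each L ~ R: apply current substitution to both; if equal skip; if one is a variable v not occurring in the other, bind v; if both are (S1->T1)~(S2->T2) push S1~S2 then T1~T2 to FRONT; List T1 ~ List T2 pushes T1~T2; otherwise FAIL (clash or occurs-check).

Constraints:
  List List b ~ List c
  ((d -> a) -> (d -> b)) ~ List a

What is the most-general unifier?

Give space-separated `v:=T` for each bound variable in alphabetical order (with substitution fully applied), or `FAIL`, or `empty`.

Answer: FAIL

Derivation:
step 1: unify List List b ~ List c  [subst: {-} | 1 pending]
  -> decompose List: push List b~c
step 2: unify List b ~ c  [subst: {-} | 1 pending]
  bind c := List b
step 3: unify ((d -> a) -> (d -> b)) ~ List a  [subst: {c:=List b} | 0 pending]
  clash: ((d -> a) -> (d -> b)) vs List a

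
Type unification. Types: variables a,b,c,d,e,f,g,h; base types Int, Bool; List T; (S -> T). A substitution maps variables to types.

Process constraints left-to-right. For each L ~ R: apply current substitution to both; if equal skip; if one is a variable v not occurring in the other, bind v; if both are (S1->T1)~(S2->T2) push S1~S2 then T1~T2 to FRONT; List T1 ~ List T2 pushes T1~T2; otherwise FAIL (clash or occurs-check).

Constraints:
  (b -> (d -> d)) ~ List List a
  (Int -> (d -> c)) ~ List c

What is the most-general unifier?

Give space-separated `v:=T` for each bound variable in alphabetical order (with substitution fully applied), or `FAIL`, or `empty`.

step 1: unify (b -> (d -> d)) ~ List List a  [subst: {-} | 1 pending]
  clash: (b -> (d -> d)) vs List List a

Answer: FAIL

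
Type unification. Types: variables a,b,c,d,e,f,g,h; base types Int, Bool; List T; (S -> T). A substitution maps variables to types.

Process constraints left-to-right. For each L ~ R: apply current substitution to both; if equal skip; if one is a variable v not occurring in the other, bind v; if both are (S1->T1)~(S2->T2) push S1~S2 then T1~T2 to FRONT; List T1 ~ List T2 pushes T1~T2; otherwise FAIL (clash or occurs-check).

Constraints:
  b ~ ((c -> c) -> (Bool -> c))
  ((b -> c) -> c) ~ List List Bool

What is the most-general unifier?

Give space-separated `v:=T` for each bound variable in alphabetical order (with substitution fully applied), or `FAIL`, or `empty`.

step 1: unify b ~ ((c -> c) -> (Bool -> c))  [subst: {-} | 1 pending]
  bind b := ((c -> c) -> (Bool -> c))
step 2: unify ((((c -> c) -> (Bool -> c)) -> c) -> c) ~ List List Bool  [subst: {b:=((c -> c) -> (Bool -> c))} | 0 pending]
  clash: ((((c -> c) -> (Bool -> c)) -> c) -> c) vs List List Bool

Answer: FAIL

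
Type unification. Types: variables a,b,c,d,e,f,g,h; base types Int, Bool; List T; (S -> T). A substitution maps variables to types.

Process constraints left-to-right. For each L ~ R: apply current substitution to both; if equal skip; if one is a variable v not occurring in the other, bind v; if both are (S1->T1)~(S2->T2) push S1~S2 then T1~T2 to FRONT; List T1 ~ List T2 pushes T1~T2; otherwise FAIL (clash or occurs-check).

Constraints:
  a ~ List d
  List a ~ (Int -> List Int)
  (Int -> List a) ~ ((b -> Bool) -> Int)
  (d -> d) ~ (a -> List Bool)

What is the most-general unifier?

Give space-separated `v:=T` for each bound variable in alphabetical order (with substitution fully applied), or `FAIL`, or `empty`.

Answer: FAIL

Derivation:
step 1: unify a ~ List d  [subst: {-} | 3 pending]
  bind a := List d
step 2: unify List List d ~ (Int -> List Int)  [subst: {a:=List d} | 2 pending]
  clash: List List d vs (Int -> List Int)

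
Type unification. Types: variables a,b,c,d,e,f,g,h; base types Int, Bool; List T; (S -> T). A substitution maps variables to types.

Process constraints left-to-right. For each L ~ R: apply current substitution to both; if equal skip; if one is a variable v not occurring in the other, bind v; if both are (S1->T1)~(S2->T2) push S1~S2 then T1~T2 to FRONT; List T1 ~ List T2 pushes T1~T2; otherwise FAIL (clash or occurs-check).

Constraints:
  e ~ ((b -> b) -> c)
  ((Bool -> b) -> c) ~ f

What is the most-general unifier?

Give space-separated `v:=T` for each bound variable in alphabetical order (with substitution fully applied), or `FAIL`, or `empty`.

Answer: e:=((b -> b) -> c) f:=((Bool -> b) -> c)

Derivation:
step 1: unify e ~ ((b -> b) -> c)  [subst: {-} | 1 pending]
  bind e := ((b -> b) -> c)
step 2: unify ((Bool -> b) -> c) ~ f  [subst: {e:=((b -> b) -> c)} | 0 pending]
  bind f := ((Bool -> b) -> c)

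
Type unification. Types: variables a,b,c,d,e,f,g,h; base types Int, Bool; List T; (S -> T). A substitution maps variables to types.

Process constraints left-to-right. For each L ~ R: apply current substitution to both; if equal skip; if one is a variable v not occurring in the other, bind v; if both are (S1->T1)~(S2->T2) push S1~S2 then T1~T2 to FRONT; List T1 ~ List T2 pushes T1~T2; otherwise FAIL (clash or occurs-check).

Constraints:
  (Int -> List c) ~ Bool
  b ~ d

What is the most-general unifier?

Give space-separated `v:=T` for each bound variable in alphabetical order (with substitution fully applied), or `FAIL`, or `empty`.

step 1: unify (Int -> List c) ~ Bool  [subst: {-} | 1 pending]
  clash: (Int -> List c) vs Bool

Answer: FAIL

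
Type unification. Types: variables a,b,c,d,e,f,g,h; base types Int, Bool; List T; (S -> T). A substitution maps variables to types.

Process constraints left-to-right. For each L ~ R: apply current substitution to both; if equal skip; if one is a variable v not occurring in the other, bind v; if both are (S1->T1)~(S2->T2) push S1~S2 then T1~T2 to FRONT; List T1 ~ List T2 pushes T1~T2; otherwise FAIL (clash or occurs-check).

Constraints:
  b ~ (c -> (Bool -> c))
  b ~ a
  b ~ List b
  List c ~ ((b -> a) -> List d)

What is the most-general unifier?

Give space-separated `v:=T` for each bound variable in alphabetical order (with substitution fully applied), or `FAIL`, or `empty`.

Answer: FAIL

Derivation:
step 1: unify b ~ (c -> (Bool -> c))  [subst: {-} | 3 pending]
  bind b := (c -> (Bool -> c))
step 2: unify (c -> (Bool -> c)) ~ a  [subst: {b:=(c -> (Bool -> c))} | 2 pending]
  bind a := (c -> (Bool -> c))
step 3: unify (c -> (Bool -> c)) ~ List (c -> (Bool -> c))  [subst: {b:=(c -> (Bool -> c)), a:=(c -> (Bool -> c))} | 1 pending]
  clash: (c -> (Bool -> c)) vs List (c -> (Bool -> c))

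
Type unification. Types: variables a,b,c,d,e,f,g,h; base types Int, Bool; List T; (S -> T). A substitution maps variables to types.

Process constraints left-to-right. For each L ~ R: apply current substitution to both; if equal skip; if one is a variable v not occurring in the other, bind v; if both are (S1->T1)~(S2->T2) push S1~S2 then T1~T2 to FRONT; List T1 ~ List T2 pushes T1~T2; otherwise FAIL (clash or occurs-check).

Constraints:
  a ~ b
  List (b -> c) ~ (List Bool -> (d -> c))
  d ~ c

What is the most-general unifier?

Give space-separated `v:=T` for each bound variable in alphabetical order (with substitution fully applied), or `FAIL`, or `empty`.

step 1: unify a ~ b  [subst: {-} | 2 pending]
  bind a := b
step 2: unify List (b -> c) ~ (List Bool -> (d -> c))  [subst: {a:=b} | 1 pending]
  clash: List (b -> c) vs (List Bool -> (d -> c))

Answer: FAIL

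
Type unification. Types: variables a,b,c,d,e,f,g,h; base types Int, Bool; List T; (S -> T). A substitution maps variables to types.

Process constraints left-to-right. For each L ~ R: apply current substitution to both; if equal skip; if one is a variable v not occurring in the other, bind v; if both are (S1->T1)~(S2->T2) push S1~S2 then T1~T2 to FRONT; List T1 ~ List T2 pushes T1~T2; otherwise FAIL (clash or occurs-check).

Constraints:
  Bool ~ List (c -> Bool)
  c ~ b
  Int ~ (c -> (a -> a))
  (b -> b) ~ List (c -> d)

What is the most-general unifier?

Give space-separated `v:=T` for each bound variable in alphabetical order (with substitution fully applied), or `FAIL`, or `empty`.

step 1: unify Bool ~ List (c -> Bool)  [subst: {-} | 3 pending]
  clash: Bool vs List (c -> Bool)

Answer: FAIL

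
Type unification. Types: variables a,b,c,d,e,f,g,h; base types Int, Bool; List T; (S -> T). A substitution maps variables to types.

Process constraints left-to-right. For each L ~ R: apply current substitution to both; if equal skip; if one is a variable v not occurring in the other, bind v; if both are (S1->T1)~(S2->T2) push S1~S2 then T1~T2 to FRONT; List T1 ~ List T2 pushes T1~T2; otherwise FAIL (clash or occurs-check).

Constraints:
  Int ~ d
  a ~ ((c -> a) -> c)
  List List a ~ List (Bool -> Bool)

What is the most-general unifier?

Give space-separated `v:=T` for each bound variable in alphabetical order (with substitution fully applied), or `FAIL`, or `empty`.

step 1: unify Int ~ d  [subst: {-} | 2 pending]
  bind d := Int
step 2: unify a ~ ((c -> a) -> c)  [subst: {d:=Int} | 1 pending]
  occurs-check fail: a in ((c -> a) -> c)

Answer: FAIL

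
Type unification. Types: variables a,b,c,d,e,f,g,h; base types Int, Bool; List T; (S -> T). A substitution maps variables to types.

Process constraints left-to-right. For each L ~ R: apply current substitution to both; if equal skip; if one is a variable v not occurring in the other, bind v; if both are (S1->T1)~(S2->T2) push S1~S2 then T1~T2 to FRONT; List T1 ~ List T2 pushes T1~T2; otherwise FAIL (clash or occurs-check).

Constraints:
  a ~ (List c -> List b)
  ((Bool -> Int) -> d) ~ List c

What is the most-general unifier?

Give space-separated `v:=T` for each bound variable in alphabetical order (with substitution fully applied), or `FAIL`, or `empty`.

Answer: FAIL

Derivation:
step 1: unify a ~ (List c -> List b)  [subst: {-} | 1 pending]
  bind a := (List c -> List b)
step 2: unify ((Bool -> Int) -> d) ~ List c  [subst: {a:=(List c -> List b)} | 0 pending]
  clash: ((Bool -> Int) -> d) vs List c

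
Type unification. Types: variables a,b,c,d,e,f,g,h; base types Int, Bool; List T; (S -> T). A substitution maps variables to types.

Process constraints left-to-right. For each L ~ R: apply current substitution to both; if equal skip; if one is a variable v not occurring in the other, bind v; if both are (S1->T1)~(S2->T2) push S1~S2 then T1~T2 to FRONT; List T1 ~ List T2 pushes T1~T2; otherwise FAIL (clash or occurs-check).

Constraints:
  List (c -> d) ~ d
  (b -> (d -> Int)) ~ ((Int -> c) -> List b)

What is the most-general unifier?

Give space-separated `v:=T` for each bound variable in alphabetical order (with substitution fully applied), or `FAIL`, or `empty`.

Answer: FAIL

Derivation:
step 1: unify List (c -> d) ~ d  [subst: {-} | 1 pending]
  occurs-check fail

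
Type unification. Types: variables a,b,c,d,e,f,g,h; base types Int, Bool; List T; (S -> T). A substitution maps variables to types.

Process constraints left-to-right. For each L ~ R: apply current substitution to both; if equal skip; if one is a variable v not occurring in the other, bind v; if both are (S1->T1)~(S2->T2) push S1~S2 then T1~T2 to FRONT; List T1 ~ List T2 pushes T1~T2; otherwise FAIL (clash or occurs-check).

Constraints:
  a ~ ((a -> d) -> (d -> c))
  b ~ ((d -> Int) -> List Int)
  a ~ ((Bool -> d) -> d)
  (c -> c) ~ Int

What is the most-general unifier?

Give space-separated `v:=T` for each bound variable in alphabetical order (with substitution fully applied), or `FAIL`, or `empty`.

step 1: unify a ~ ((a -> d) -> (d -> c))  [subst: {-} | 3 pending]
  occurs-check fail: a in ((a -> d) -> (d -> c))

Answer: FAIL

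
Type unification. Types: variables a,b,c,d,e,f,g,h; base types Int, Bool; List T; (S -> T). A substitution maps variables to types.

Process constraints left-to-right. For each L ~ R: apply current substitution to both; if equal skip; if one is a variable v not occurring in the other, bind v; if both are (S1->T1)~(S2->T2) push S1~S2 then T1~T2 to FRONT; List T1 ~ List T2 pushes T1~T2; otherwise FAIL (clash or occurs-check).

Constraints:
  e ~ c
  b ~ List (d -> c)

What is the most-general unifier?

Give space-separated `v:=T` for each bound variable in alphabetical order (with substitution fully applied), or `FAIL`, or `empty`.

Answer: b:=List (d -> c) e:=c

Derivation:
step 1: unify e ~ c  [subst: {-} | 1 pending]
  bind e := c
step 2: unify b ~ List (d -> c)  [subst: {e:=c} | 0 pending]
  bind b := List (d -> c)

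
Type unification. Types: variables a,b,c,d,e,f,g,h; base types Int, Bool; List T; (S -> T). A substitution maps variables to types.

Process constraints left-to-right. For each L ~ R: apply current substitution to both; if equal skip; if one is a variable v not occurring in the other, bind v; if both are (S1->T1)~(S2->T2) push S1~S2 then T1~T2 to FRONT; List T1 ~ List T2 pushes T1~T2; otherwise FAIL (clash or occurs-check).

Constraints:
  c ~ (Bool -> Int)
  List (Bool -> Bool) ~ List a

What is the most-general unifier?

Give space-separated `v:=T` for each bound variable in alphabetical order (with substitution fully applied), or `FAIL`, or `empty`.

step 1: unify c ~ (Bool -> Int)  [subst: {-} | 1 pending]
  bind c := (Bool -> Int)
step 2: unify List (Bool -> Bool) ~ List a  [subst: {c:=(Bool -> Int)} | 0 pending]
  -> decompose List: push (Bool -> Bool)~a
step 3: unify (Bool -> Bool) ~ a  [subst: {c:=(Bool -> Int)} | 0 pending]
  bind a := (Bool -> Bool)

Answer: a:=(Bool -> Bool) c:=(Bool -> Int)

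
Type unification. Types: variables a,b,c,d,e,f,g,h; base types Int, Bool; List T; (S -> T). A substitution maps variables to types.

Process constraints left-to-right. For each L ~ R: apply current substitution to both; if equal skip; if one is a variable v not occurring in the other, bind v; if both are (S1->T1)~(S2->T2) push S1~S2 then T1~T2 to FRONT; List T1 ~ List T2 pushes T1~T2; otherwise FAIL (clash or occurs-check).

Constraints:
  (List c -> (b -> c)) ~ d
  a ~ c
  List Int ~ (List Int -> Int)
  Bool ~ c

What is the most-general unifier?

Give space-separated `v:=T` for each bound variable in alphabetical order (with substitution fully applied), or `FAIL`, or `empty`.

Answer: FAIL

Derivation:
step 1: unify (List c -> (b -> c)) ~ d  [subst: {-} | 3 pending]
  bind d := (List c -> (b -> c))
step 2: unify a ~ c  [subst: {d:=(List c -> (b -> c))} | 2 pending]
  bind a := c
step 3: unify List Int ~ (List Int -> Int)  [subst: {d:=(List c -> (b -> c)), a:=c} | 1 pending]
  clash: List Int vs (List Int -> Int)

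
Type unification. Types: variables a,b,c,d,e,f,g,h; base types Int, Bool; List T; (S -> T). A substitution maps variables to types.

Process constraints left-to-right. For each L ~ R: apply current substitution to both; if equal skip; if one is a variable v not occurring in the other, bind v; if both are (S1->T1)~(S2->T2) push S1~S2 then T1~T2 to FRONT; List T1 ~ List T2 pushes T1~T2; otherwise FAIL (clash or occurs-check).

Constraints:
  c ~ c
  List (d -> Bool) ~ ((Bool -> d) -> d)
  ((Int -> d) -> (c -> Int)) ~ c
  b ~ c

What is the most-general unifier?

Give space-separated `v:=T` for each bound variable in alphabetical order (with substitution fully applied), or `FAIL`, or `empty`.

step 1: unify c ~ c  [subst: {-} | 3 pending]
  -> identical, skip
step 2: unify List (d -> Bool) ~ ((Bool -> d) -> d)  [subst: {-} | 2 pending]
  clash: List (d -> Bool) vs ((Bool -> d) -> d)

Answer: FAIL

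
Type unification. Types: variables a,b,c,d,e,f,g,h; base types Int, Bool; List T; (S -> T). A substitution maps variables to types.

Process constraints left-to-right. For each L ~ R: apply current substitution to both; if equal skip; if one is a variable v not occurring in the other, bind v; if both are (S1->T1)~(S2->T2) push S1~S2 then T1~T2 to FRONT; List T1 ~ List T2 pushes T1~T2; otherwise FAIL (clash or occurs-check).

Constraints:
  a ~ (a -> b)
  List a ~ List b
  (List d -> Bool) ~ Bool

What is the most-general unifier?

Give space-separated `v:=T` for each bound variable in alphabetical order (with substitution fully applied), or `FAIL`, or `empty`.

step 1: unify a ~ (a -> b)  [subst: {-} | 2 pending]
  occurs-check fail: a in (a -> b)

Answer: FAIL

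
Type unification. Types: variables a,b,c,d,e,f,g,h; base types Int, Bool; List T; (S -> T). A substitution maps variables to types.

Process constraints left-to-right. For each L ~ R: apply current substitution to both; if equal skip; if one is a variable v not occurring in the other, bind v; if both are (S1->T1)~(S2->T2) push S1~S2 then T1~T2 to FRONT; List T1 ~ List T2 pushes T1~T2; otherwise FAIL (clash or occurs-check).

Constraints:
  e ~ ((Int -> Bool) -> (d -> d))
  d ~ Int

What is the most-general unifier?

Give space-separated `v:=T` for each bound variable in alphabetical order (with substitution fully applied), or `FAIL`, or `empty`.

step 1: unify e ~ ((Int -> Bool) -> (d -> d))  [subst: {-} | 1 pending]
  bind e := ((Int -> Bool) -> (d -> d))
step 2: unify d ~ Int  [subst: {e:=((Int -> Bool) -> (d -> d))} | 0 pending]
  bind d := Int

Answer: d:=Int e:=((Int -> Bool) -> (Int -> Int))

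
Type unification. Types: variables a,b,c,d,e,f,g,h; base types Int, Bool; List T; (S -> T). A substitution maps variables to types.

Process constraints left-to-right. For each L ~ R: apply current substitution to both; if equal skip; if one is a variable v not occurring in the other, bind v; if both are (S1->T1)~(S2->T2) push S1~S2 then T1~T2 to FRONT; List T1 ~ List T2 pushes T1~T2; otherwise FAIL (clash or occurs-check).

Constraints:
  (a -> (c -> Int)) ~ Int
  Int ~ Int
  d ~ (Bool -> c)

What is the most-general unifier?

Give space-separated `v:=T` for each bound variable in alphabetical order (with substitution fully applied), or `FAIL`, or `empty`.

step 1: unify (a -> (c -> Int)) ~ Int  [subst: {-} | 2 pending]
  clash: (a -> (c -> Int)) vs Int

Answer: FAIL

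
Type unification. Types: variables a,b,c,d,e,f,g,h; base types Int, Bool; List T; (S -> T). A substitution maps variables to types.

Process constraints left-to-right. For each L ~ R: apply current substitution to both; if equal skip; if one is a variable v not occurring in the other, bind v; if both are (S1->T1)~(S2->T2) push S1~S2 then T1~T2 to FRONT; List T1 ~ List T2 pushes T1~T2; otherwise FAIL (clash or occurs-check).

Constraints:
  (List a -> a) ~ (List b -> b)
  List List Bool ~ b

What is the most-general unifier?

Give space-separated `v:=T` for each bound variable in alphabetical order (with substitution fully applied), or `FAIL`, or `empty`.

step 1: unify (List a -> a) ~ (List b -> b)  [subst: {-} | 1 pending]
  -> decompose arrow: push List a~List b, a~b
step 2: unify List a ~ List b  [subst: {-} | 2 pending]
  -> decompose List: push a~b
step 3: unify a ~ b  [subst: {-} | 2 pending]
  bind a := b
step 4: unify b ~ b  [subst: {a:=b} | 1 pending]
  -> identical, skip
step 5: unify List List Bool ~ b  [subst: {a:=b} | 0 pending]
  bind b := List List Bool

Answer: a:=List List Bool b:=List List Bool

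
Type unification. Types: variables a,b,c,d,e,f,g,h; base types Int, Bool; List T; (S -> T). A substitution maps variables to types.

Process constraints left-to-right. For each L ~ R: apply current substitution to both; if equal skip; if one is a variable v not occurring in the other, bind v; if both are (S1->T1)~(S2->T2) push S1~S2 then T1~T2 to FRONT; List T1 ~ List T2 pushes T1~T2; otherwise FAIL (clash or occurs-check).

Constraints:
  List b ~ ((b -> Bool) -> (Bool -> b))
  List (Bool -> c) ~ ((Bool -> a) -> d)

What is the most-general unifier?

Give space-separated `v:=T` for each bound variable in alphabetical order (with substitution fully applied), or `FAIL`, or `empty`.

Answer: FAIL

Derivation:
step 1: unify List b ~ ((b -> Bool) -> (Bool -> b))  [subst: {-} | 1 pending]
  clash: List b vs ((b -> Bool) -> (Bool -> b))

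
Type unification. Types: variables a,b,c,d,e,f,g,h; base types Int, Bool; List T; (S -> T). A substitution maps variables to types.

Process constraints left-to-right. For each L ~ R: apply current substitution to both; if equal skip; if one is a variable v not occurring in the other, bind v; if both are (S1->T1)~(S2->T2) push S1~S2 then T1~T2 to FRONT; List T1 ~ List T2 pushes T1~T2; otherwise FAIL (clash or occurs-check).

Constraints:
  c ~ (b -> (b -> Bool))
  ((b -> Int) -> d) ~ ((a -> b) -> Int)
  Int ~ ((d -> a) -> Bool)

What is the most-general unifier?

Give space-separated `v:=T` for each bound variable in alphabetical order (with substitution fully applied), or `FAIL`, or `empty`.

Answer: FAIL

Derivation:
step 1: unify c ~ (b -> (b -> Bool))  [subst: {-} | 2 pending]
  bind c := (b -> (b -> Bool))
step 2: unify ((b -> Int) -> d) ~ ((a -> b) -> Int)  [subst: {c:=(b -> (b -> Bool))} | 1 pending]
  -> decompose arrow: push (b -> Int)~(a -> b), d~Int
step 3: unify (b -> Int) ~ (a -> b)  [subst: {c:=(b -> (b -> Bool))} | 2 pending]
  -> decompose arrow: push b~a, Int~b
step 4: unify b ~ a  [subst: {c:=(b -> (b -> Bool))} | 3 pending]
  bind b := a
step 5: unify Int ~ a  [subst: {c:=(b -> (b -> Bool)), b:=a} | 2 pending]
  bind a := Int
step 6: unify d ~ Int  [subst: {c:=(b -> (b -> Bool)), b:=a, a:=Int} | 1 pending]
  bind d := Int
step 7: unify Int ~ ((Int -> Int) -> Bool)  [subst: {c:=(b -> (b -> Bool)), b:=a, a:=Int, d:=Int} | 0 pending]
  clash: Int vs ((Int -> Int) -> Bool)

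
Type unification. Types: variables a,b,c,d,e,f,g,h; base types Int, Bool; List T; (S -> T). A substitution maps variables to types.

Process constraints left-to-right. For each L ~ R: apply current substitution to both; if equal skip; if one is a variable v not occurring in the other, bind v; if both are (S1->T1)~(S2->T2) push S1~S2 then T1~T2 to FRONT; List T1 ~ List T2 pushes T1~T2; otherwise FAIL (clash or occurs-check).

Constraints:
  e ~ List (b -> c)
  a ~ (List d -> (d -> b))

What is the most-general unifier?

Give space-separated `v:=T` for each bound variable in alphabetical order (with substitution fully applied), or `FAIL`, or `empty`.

step 1: unify e ~ List (b -> c)  [subst: {-} | 1 pending]
  bind e := List (b -> c)
step 2: unify a ~ (List d -> (d -> b))  [subst: {e:=List (b -> c)} | 0 pending]
  bind a := (List d -> (d -> b))

Answer: a:=(List d -> (d -> b)) e:=List (b -> c)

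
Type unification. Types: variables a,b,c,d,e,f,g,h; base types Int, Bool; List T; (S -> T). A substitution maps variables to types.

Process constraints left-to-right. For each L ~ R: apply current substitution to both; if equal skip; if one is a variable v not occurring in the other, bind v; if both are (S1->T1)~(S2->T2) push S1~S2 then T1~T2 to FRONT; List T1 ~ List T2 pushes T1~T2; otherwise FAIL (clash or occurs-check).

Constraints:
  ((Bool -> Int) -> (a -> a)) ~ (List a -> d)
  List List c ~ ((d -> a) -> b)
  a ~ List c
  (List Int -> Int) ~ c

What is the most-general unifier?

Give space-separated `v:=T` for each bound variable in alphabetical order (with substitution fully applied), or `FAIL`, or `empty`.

Answer: FAIL

Derivation:
step 1: unify ((Bool -> Int) -> (a -> a)) ~ (List a -> d)  [subst: {-} | 3 pending]
  -> decompose arrow: push (Bool -> Int)~List a, (a -> a)~d
step 2: unify (Bool -> Int) ~ List a  [subst: {-} | 4 pending]
  clash: (Bool -> Int) vs List a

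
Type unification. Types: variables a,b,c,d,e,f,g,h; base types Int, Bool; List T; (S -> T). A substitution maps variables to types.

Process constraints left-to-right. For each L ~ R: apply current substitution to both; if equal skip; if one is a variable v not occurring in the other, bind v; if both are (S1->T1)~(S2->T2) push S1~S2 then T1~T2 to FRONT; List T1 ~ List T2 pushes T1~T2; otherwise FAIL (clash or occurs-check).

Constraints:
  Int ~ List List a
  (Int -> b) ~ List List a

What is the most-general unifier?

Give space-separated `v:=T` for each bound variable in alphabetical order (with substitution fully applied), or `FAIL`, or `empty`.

Answer: FAIL

Derivation:
step 1: unify Int ~ List List a  [subst: {-} | 1 pending]
  clash: Int vs List List a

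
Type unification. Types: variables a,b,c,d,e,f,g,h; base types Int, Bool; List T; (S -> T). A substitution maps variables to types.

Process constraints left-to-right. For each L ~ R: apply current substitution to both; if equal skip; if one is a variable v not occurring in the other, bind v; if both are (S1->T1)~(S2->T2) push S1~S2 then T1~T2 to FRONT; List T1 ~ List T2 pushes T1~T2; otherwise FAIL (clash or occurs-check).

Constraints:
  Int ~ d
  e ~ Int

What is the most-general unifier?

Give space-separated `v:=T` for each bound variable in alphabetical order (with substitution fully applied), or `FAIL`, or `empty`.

step 1: unify Int ~ d  [subst: {-} | 1 pending]
  bind d := Int
step 2: unify e ~ Int  [subst: {d:=Int} | 0 pending]
  bind e := Int

Answer: d:=Int e:=Int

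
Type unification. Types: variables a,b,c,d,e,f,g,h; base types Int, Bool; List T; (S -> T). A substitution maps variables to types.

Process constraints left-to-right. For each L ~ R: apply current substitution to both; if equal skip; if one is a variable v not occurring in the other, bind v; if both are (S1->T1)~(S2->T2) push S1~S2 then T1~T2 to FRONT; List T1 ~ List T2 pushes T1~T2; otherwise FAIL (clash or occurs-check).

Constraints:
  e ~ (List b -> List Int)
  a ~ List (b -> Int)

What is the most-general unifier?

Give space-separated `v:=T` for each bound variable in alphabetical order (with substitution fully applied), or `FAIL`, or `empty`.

Answer: a:=List (b -> Int) e:=(List b -> List Int)

Derivation:
step 1: unify e ~ (List b -> List Int)  [subst: {-} | 1 pending]
  bind e := (List b -> List Int)
step 2: unify a ~ List (b -> Int)  [subst: {e:=(List b -> List Int)} | 0 pending]
  bind a := List (b -> Int)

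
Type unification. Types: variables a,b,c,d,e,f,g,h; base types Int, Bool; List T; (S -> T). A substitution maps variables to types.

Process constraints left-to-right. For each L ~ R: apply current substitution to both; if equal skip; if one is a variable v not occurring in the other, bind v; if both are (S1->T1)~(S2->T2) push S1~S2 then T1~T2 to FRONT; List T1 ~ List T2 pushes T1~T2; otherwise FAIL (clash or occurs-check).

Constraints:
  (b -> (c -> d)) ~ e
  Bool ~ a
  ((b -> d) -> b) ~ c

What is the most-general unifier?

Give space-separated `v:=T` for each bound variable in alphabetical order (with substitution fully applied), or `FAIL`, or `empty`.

step 1: unify (b -> (c -> d)) ~ e  [subst: {-} | 2 pending]
  bind e := (b -> (c -> d))
step 2: unify Bool ~ a  [subst: {e:=(b -> (c -> d))} | 1 pending]
  bind a := Bool
step 3: unify ((b -> d) -> b) ~ c  [subst: {e:=(b -> (c -> d)), a:=Bool} | 0 pending]
  bind c := ((b -> d) -> b)

Answer: a:=Bool c:=((b -> d) -> b) e:=(b -> (((b -> d) -> b) -> d))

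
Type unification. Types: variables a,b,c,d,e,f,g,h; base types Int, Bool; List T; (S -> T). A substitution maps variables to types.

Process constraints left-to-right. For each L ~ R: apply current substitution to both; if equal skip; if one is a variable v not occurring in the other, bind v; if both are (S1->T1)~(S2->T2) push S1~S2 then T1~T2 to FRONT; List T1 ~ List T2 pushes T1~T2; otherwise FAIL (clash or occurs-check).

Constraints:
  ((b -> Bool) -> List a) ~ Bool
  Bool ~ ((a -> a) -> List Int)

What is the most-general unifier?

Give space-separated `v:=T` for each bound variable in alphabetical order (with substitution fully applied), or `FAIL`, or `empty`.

Answer: FAIL

Derivation:
step 1: unify ((b -> Bool) -> List a) ~ Bool  [subst: {-} | 1 pending]
  clash: ((b -> Bool) -> List a) vs Bool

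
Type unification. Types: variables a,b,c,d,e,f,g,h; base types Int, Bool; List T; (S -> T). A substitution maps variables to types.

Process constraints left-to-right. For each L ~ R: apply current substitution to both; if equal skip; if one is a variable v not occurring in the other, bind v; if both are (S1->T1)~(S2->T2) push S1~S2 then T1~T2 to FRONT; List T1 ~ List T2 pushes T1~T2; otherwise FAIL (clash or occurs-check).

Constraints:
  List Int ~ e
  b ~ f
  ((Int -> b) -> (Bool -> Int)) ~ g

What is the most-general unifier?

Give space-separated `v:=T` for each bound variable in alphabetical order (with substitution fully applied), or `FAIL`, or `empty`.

Answer: b:=f e:=List Int g:=((Int -> f) -> (Bool -> Int))

Derivation:
step 1: unify List Int ~ e  [subst: {-} | 2 pending]
  bind e := List Int
step 2: unify b ~ f  [subst: {e:=List Int} | 1 pending]
  bind b := f
step 3: unify ((Int -> f) -> (Bool -> Int)) ~ g  [subst: {e:=List Int, b:=f} | 0 pending]
  bind g := ((Int -> f) -> (Bool -> Int))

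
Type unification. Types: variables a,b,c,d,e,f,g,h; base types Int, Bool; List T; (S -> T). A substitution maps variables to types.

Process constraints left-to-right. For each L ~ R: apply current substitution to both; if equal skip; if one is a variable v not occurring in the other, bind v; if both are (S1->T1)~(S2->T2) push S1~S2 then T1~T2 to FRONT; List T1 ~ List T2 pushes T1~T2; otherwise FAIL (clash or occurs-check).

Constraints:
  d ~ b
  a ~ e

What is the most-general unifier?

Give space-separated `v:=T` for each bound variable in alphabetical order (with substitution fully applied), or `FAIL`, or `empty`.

step 1: unify d ~ b  [subst: {-} | 1 pending]
  bind d := b
step 2: unify a ~ e  [subst: {d:=b} | 0 pending]
  bind a := e

Answer: a:=e d:=b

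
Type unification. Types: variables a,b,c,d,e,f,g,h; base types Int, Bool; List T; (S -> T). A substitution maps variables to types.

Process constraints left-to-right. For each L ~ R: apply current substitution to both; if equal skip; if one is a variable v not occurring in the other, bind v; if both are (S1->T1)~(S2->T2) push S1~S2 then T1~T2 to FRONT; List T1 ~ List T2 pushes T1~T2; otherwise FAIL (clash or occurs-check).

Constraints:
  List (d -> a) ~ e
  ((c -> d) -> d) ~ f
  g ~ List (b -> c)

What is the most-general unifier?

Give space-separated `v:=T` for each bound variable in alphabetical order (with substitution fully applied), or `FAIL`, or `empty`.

step 1: unify List (d -> a) ~ e  [subst: {-} | 2 pending]
  bind e := List (d -> a)
step 2: unify ((c -> d) -> d) ~ f  [subst: {e:=List (d -> a)} | 1 pending]
  bind f := ((c -> d) -> d)
step 3: unify g ~ List (b -> c)  [subst: {e:=List (d -> a), f:=((c -> d) -> d)} | 0 pending]
  bind g := List (b -> c)

Answer: e:=List (d -> a) f:=((c -> d) -> d) g:=List (b -> c)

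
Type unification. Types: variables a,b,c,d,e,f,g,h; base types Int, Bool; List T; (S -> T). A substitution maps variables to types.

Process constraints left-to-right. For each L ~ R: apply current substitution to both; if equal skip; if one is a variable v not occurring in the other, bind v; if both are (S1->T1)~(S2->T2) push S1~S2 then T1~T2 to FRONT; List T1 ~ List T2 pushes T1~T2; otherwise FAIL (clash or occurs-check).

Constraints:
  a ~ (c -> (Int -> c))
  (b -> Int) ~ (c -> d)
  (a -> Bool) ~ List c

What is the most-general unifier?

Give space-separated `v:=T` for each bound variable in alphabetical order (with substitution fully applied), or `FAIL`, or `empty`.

step 1: unify a ~ (c -> (Int -> c))  [subst: {-} | 2 pending]
  bind a := (c -> (Int -> c))
step 2: unify (b -> Int) ~ (c -> d)  [subst: {a:=(c -> (Int -> c))} | 1 pending]
  -> decompose arrow: push b~c, Int~d
step 3: unify b ~ c  [subst: {a:=(c -> (Int -> c))} | 2 pending]
  bind b := c
step 4: unify Int ~ d  [subst: {a:=(c -> (Int -> c)), b:=c} | 1 pending]
  bind d := Int
step 5: unify ((c -> (Int -> c)) -> Bool) ~ List c  [subst: {a:=(c -> (Int -> c)), b:=c, d:=Int} | 0 pending]
  clash: ((c -> (Int -> c)) -> Bool) vs List c

Answer: FAIL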